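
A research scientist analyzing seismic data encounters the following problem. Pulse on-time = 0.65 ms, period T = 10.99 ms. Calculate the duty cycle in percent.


Duty cycle as a percentage:
DC = (t_on / T) * 100
   = (0.65 / 10.99) * 100
   = 0.059145 * 100
   = 5.91 %

5.91 %


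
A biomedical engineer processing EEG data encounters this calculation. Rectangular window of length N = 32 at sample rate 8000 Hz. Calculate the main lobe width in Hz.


Main lobe width for a rectangular window:
Width = 2 * fs / N
      = 2 * 8000 / 32
      = 16000 / 32
      = 500.0 Hz

500.0 Hz


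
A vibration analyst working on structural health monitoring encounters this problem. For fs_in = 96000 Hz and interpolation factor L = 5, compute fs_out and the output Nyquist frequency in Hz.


Step 1 — output sample rate after interpolation by L:
fs_out = L * fs_in = 5 * 96000 = 480000 Hz

Step 2 — Nyquist frequency of the output stream:
f_Nyq = fs_out / 2 = 480000 / 2 = 240000.0 Hz

fs_out = 480000 Hz; f_Nyquist = 240000.0 Hz


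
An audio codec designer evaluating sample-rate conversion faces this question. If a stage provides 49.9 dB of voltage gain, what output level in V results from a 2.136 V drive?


Output voltage from dB gain:
V_out = V_in * 10^(gain_dB / 20)
      = 2.136 * 10^(49.9 / 20)
      = 2.136 * 312.607937
      = 667.7306 V

667.7306 V


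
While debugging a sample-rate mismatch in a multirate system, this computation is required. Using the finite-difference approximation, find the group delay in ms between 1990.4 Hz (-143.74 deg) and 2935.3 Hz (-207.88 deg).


Group delay from phase difference:
tau = -d(phi)/d(omega)
d(phi) = -64.14 deg = -1.119454 rad
d(omega) = 2*pi*(2935.3 - 1990.4) = 5936.9818 rad/s
tau = -(-1.119454) / 5936.9818
    = 0.1886 ms

0.1886 ms


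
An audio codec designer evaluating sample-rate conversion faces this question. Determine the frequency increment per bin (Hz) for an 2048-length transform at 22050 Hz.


DFT frequency resolution:
df = fs / N
   = 22050 / 2048
   = 10.7666 Hz

10.7666 Hz


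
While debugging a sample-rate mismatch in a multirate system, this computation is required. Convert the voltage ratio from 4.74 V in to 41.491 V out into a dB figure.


Voltage gain in dB:
G = 20 * log10(Vout / Vin)
  = 20 * log10(41.491 / 4.74)
  = 20 * log10(8.753376)
  = 20 * 0.942176
  = 18.84 dB

18.84 dB


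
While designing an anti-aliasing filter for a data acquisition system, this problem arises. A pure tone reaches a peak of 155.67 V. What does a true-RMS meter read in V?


RMS voltage for a sinusoidal waveform:
V_rms = V_peak / sqrt(2)
      = 155.67 / 1.414214
      = 110.075 V

110.075 V


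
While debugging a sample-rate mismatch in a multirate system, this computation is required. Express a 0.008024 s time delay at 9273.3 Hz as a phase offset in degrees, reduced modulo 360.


Phase shift from frequency and time delay:
phi = 360 * f * t_delay
    = 360 * 9273.3 * 0.008024
    = 26787.23 degrees
    mod 360 = 147.23 degrees

147.23 degrees


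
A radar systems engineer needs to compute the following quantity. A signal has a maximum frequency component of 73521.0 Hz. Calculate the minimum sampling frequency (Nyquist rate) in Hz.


The Nyquist rate is twice the maximum frequency component.
fs_min = 2 * fmax
      = 2 * 73521.0
      = 147042.0 Hz

147042.0


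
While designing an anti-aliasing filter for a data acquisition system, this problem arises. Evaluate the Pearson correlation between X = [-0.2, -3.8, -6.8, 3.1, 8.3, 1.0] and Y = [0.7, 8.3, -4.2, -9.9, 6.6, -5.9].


Pearson correlation coefficient (population):
r = cov(X,Y) / (std(X) * std(Y))
Mean X = 0.2667, Mean Y = -0.7333
Cov(X,Y) = 2.707222
Std(X) = 4.826892, Std(Y) = 6.585
r = 0.0852

0.0852


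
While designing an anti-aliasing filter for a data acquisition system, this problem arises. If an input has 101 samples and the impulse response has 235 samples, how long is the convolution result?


Linear convolution output length:
L = N + M - 1
  = 101 + 235 - 1
  = 335 samples

335


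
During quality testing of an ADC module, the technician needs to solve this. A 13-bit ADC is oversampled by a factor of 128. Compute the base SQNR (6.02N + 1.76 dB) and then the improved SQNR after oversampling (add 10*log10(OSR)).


Step 1 — baseline SQNR at Nyquist:
SQNR_base = 6.02*N + 1.76
          = 6.02*13 + 1.76
          = 80.02 dB

Step 2 — oversampling processing gain:
G = 10*log10(OSR) = 10*log10(128) = 21.07 dB

Step 3 — total:
SQNR_total = 80.02 + 21.07 = 101.09 dB

Base SQNR = 80.02 dB; oversampled SQNR = 101.09 dB


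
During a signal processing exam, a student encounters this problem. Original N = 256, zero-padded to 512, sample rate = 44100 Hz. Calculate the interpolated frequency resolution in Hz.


Frequency resolution after zero-padding:
N_padded = 256 * 2 = 512
df = fs / N_padded
   = 44100 / 512
   = 86.1328 Hz

86.1328 Hz


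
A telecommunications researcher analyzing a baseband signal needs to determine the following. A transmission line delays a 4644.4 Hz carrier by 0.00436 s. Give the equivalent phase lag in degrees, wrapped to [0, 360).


Phase shift from frequency and time delay:
phi = 360 * f * t_delay
    = 360 * 4644.4 * 0.00436
    = 7289.85 degrees
    mod 360 = 89.85 degrees

89.85 degrees


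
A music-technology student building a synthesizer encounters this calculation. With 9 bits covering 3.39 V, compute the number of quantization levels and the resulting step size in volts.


Step 1 — number of quantization levels:
L = 2^N = 2^9 = 512

Step 2 — LSB step size:
delta = Vfs / L
      = 3.39 / 512
      = 0.00662109 V

Levels = 512; step size = 0.00662109 V


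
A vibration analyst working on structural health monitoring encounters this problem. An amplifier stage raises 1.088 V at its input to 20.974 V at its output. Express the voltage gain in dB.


Voltage gain in dB:
G = 20 * log10(Vout / Vin)
  = 20 * log10(20.974 / 1.088)
  = 20 * log10(19.277574)
  = 20 * 1.285052
  = 25.7 dB

25.7 dB


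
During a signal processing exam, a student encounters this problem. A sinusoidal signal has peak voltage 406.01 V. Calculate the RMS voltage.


RMS voltage for a sinusoidal waveform:
V_rms = V_peak / sqrt(2)
      = 406.01 / 1.414214
      = 287.092 V

287.092 V


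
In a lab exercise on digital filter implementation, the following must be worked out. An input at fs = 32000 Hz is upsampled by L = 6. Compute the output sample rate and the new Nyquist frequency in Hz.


Step 1 — output sample rate after interpolation by L:
fs_out = L * fs_in = 6 * 32000 = 192000 Hz

Step 2 — Nyquist frequency of the output stream:
f_Nyq = fs_out / 2 = 192000 / 2 = 96000.0 Hz

fs_out = 192000 Hz; f_Nyquist = 96000.0 Hz


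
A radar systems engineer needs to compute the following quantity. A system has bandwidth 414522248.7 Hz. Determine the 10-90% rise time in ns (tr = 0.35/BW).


Rise time from bandwidth relationship:
tr = 0.35 / BW
   = 0.35 / 414522248.7
   = 8.443455112e-10 s
   = 0.8443 ns

0.8443 ns


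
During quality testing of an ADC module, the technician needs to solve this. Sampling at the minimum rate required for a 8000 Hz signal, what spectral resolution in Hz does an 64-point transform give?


Step 1 — Nyquist sampling rate:
fs = 2 * fmax = 2 * 8000 = 16000 Hz

Step 2 — DFT bin spacing:
df = fs / N = 16000 / 64 = 250.0 Hz

250.0 Hz


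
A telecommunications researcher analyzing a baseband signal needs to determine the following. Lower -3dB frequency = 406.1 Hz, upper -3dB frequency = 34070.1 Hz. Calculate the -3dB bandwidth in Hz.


Bandwidth is the difference of -3dB frequencies:
BW = f_high - f_low
   = 34070.1 - 406.1
   = 33664.0 Hz

33664.0 Hz


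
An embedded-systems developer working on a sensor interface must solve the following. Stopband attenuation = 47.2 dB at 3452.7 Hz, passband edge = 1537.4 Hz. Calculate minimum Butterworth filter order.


Butterworth filter order formula:
n = log10(10^(A/10) - 1) / (2 * log10(f_stop/f_pass))
10^(47.2/10) - 1 = 52479.746
f_stop/f_pass = 3452.7 / 1537.4 = 2.2458
n = 6.7165 -> ceil = 7

7


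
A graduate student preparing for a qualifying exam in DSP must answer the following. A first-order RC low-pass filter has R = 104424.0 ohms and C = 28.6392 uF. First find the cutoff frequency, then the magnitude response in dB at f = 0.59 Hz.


Step 1 — cutoff frequency:
fc = 1 / (2*pi*R*C)
C = 28.6392 uF = 2.86392e-05 F
fc = 1 / (2*pi*104424.0*2.86392e-05)
   = 0.053218 Hz

Step 2 — magnitude at f = 0.59 Hz:
|H(f)| = 1 / sqrt(1 + (f/fc)^2)
f/fc = 0.59 / 0.053218 = 11.086475
|H| = 1 / sqrt(1 + 122.909928) = 0.0898353
|H|_dB = 20*log10(0.0898353) = -20.93 dB

fc = 0.053218 Hz; |H(0.59 Hz)| = -20.93 dB


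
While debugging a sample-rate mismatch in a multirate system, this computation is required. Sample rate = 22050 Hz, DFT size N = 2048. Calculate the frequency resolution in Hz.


DFT frequency resolution:
df = fs / N
   = 22050 / 2048
   = 10.7666 Hz

10.7666 Hz


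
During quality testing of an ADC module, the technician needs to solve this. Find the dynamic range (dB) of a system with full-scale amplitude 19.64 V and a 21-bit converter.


Dynamic range from full-scale to LSB:
V_min = V_max / 2^bits = 19.64 / 2^21
DR = 20 * log10(V_max / V_min)
   = 20 * log10(2^21)
   = 20 * 21 * log10(2)
   = 126.43 dB

126.43 dB


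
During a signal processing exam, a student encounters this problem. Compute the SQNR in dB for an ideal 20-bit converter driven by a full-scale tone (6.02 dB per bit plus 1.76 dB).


Theoretical SNR for a full-scale sinusoid:
SNR = 6.02 * N + 1.76
    = 6.02 * 20 + 1.76
    = 120.4 + 1.76
    = 122.16 dB

122.16 dB


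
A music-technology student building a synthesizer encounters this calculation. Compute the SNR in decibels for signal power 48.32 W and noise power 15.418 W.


SNR in decibels:
SNR = 10 * log10(Ps / Pn)
    = 10 * log10(48.32 / 15.418)
    = 10 * log10(3.134)
    = 10 * 0.4961
    = 4.96 dB

4.96 dB


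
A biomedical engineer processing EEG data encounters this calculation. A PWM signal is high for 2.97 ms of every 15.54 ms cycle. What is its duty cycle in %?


Duty cycle as a percentage:
DC = (t_on / T) * 100
   = (2.97 / 15.54) * 100
   = 0.19112 * 100
   = 19.11 %

19.11 %


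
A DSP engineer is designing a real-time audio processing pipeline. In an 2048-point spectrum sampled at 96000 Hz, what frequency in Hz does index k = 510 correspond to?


Frequency of DFT bin k:
f_k = k * fs / N
    = 510 * 96000 / 2048
    = 48960000 / 2048
    = 23906.25 Hz

23906.25 Hz


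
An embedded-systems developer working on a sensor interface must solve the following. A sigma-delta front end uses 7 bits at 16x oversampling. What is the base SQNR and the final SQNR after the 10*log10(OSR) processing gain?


Step 1 — baseline SQNR at Nyquist:
SQNR_base = 6.02*N + 1.76
          = 6.02*7 + 1.76
          = 43.9 dB

Step 2 — oversampling processing gain:
G = 10*log10(OSR) = 10*log10(16) = 12.04 dB

Step 3 — total:
SQNR_total = 43.9 + 12.04 = 55.94 dB

Base SQNR = 43.9 dB; oversampled SQNR = 55.94 dB


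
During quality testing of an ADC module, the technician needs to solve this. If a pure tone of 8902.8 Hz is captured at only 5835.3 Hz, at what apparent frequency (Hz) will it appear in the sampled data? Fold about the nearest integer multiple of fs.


Compute the nearest integer multiple of fs to the signal:
n = round(8902.8 / 5835.3) = 2
f_alias = |8902.8 - 2 * 5835.3|
        = |8902.8 - 11670.6|
        = 2767.8 Hz

2767.8


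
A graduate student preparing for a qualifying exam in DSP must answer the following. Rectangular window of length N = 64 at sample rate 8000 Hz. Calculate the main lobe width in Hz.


Main lobe width for a rectangular window:
Width = 2 * fs / N
      = 2 * 8000 / 64
      = 16000 / 64
      = 250.0 Hz

250.0 Hz


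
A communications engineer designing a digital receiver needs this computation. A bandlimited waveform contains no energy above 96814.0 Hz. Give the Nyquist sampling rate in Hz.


The Nyquist rate is twice the maximum frequency component.
fs_min = 2 * fmax
      = 2 * 96814.0
      = 193628.0 Hz

193628.0


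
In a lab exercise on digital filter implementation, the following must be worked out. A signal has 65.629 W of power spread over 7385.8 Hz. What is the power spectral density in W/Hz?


Power spectral density:
PSD = P / BW
    = 65.629 / 7385.8
    = 0.00888583 W/Hz

0.00888583 W/Hz


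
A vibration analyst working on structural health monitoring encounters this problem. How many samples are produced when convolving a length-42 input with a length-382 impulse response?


Linear convolution output length:
L = N + M - 1
  = 42 + 382 - 1
  = 423 samples

423


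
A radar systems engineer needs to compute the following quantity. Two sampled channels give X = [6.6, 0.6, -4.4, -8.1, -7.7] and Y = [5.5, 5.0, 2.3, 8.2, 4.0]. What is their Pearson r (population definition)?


Pearson correlation coefficient (population):
r = cov(X,Y) / (std(X) * std(Y))
Mean X = -2.6, Mean Y = 5.0
Cov(X,Y) = -0.608
Std(X) = 5.556618, Std(Y) = 1.93804
r = -0.0565

-0.0565


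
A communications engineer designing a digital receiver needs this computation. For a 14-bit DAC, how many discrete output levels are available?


Number of quantization levels = 2^N
= 2^14
= 16384

16384


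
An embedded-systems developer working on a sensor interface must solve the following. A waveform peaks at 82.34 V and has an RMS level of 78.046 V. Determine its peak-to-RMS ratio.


Crest factor is the ratio of peak to RMS:
CF = V_peak / V_rms
   = 82.34 / 78.046
   = 1.055

1.055


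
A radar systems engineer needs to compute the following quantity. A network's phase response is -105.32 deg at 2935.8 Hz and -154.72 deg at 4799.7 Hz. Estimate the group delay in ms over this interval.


Group delay from phase difference:
tau = -d(phi)/d(omega)
d(phi) = -49.4 deg = -0.862193 rad
d(omega) = 2*pi*(4799.7 - 2935.8) = 11711.2291 rad/s
tau = -(-0.862193) / 11711.2291
    = 0.0736 ms

0.0736 ms


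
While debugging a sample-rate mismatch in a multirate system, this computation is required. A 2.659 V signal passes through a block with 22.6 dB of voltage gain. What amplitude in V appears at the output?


Output voltage from dB gain:
V_out = V_in * 10^(gain_dB / 20)
      = 2.659 * 10^(22.6 / 20)
      = 2.659 * 13.489629
      = 35.8689 V

35.8689 V


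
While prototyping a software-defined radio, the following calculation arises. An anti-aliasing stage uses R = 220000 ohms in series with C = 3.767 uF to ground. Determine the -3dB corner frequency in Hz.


Cutoff frequency of a first-order RC filter:
fc = 1 / (2 * pi * R * C)
C = 3.767 uF = 3.767e-06 F
fc = 1 / (2 * pi * 220000 * 3.767e-06)
   = 1 / 5.207126991472
   = 0.192044 Hz

0.192044 Hz


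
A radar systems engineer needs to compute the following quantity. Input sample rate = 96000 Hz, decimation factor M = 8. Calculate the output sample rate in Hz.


Decimation reduces the sample rate:
fs_out = fs_in / M
       = 96000 / 8
       = 12000.0 Hz

12000.0 Hz


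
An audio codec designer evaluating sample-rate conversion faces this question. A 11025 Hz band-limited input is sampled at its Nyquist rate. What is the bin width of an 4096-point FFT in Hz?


Step 1 — Nyquist sampling rate:
fs = 2 * fmax = 2 * 11025 = 22050 Hz

Step 2 — DFT bin spacing:
df = fs / N = 22050 / 4096 = 5.3833 Hz

5.3833 Hz


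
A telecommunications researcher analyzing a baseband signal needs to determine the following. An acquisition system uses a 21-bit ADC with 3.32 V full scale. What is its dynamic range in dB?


Dynamic range from full-scale to LSB:
V_min = V_max / 2^bits = 3.32 / 2^21
DR = 20 * log10(V_max / V_min)
   = 20 * log10(2^21)
   = 20 * 21 * log10(2)
   = 126.43 dB

126.43 dB


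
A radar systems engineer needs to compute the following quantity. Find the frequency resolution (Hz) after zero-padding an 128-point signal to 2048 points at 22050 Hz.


Frequency resolution after zero-padding:
N_padded = 128 * 16 = 2048
df = fs / N_padded
   = 22050 / 2048
   = 10.7666 Hz

10.7666 Hz


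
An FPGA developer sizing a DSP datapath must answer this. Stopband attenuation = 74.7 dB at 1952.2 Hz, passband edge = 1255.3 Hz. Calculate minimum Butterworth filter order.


Butterworth filter order formula:
n = log10(10^(A/10) - 1) / (2 * log10(f_stop/f_pass))
10^(74.7/10) - 1 = 29512091.2667
f_stop/f_pass = 1952.2 / 1255.3 = 1.5552
n = 19.4758 -> ceil = 20

20


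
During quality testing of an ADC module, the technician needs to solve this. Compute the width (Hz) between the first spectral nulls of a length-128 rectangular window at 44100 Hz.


Main lobe width for a rectangular window:
Width = 2 * fs / N
      = 2 * 44100 / 128
      = 88200 / 128
      = 689.062 Hz

689.062 Hz


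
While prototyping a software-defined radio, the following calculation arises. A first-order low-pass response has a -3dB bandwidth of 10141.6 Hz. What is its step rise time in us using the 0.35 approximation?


Rise time from bandwidth relationship:
tr = 0.35 / BW
   = 0.35 / 10141.6
   = 3.451131971e-05 s
   = 34.5113 us

34.5113 us


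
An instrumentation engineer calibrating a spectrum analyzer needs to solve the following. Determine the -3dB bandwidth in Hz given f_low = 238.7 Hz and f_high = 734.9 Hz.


Bandwidth is the difference of -3dB frequencies:
BW = f_high - f_low
   = 734.9 - 238.7
   = 496.2 Hz

496.2 Hz


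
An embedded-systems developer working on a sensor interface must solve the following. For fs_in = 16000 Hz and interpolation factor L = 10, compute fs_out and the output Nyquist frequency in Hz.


Step 1 — output sample rate after interpolation by L:
fs_out = L * fs_in = 10 * 16000 = 160000 Hz

Step 2 — Nyquist frequency of the output stream:
f_Nyq = fs_out / 2 = 160000 / 2 = 80000.0 Hz

fs_out = 160000 Hz; f_Nyquist = 80000.0 Hz


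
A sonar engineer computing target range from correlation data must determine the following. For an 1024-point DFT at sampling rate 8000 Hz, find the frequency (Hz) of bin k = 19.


Frequency of DFT bin k:
f_k = k * fs / N
    = 19 * 8000 / 1024
    = 152000 / 1024
    = 148.438 Hz

148.438 Hz


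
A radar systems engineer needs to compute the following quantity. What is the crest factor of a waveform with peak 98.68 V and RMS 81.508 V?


Crest factor is the ratio of peak to RMS:
CF = V_peak / V_rms
   = 98.68 / 81.508
   = 1.2107

1.2107


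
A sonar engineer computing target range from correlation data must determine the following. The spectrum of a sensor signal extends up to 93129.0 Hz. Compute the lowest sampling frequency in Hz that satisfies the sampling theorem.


The Nyquist rate is twice the maximum frequency component.
fs_min = 2 * fmax
      = 2 * 93129.0
      = 186258.0 Hz

186258.0


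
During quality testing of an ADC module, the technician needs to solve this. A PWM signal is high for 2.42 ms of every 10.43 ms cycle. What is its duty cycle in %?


Duty cycle as a percentage:
DC = (t_on / T) * 100
   = (2.42 / 10.43) * 100
   = 0.232023 * 100
   = 23.2 %

23.2 %


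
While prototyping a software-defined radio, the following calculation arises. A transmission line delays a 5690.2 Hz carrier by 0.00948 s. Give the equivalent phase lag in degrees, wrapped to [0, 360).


Phase shift from frequency and time delay:
phi = 360 * f * t_delay
    = 360 * 5690.2 * 0.00948
    = 19419.51 degrees
    mod 360 = 339.51 degrees

339.51 degrees


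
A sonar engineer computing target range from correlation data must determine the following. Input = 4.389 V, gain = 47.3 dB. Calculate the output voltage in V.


Output voltage from dB gain:
V_out = V_in * 10^(gain_dB / 20)
      = 4.389 * 10^(47.3 / 20)
      = 4.389 * 231.739465
      = 1017.1045 V

1017.1045 V


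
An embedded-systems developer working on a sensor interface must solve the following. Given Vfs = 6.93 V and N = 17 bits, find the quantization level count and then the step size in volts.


Step 1 — number of quantization levels:
L = 2^N = 2^17 = 131072

Step 2 — LSB step size:
delta = Vfs / L
      = 6.93 / 131072
      = 5.287e-05 V

Levels = 131072; step size = 5.287e-05 V


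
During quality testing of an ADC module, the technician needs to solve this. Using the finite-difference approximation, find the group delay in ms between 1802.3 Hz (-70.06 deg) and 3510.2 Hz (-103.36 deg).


Group delay from phase difference:
tau = -d(phi)/d(omega)
d(phi) = -33.3 deg = -0.581195 rad
d(omega) = 2*pi*(3510.2 - 1802.3) = 10731.0522 rad/s
tau = -(-0.581195) / 10731.0522
    = 0.0542 ms

0.0542 ms


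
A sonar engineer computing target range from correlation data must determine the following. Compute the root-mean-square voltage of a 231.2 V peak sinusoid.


RMS voltage for a sinusoidal waveform:
V_rms = V_peak / sqrt(2)
      = 231.2 / 1.414214
      = 163.483 V

163.483 V


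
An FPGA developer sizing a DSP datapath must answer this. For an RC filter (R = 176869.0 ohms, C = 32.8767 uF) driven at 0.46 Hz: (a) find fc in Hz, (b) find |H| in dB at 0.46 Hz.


Step 1 — cutoff frequency:
fc = 1 / (2*pi*R*C)
C = 32.8767 uF = 3.28767e-05 F
fc = 1 / (2*pi*176869.0*3.28767e-05)
   = 0.0273703 Hz

Step 2 — magnitude at f = 0.46 Hz:
|H(f)| = 1 / sqrt(1 + (f/fc)^2)
f/fc = 0.46 / 0.0273703 = 16.806538
|H| = 1 / sqrt(1 + 282.45972) = 0.0593956
|H|_dB = 20*log10(0.0593956) = -24.52 dB

fc = 0.0273703 Hz; |H(0.46 Hz)| = -24.52 dB


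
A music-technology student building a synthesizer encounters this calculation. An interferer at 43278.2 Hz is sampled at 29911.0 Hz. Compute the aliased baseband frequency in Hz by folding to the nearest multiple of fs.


Compute the nearest integer multiple of fs to the signal:
n = round(43278.2 / 29911.0) = 1
f_alias = |43278.2 - 1 * 29911.0|
        = |43278.2 - 29911.0|
        = 13367.2 Hz

13367.2


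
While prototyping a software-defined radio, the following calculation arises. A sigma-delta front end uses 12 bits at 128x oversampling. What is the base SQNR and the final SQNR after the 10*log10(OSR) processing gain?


Step 1 — baseline SQNR at Nyquist:
SQNR_base = 6.02*N + 1.76
          = 6.02*12 + 1.76
          = 74.0 dB

Step 2 — oversampling processing gain:
G = 10*log10(OSR) = 10*log10(128) = 21.07 dB

Step 3 — total:
SQNR_total = 74.0 + 21.07 = 95.07 dB

Base SQNR = 74.0 dB; oversampled SQNR = 95.07 dB


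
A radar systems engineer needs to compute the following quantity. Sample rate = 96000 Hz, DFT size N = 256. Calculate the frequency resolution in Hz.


DFT frequency resolution:
df = fs / N
   = 96000 / 256
   = 375.0 Hz

375.0 Hz


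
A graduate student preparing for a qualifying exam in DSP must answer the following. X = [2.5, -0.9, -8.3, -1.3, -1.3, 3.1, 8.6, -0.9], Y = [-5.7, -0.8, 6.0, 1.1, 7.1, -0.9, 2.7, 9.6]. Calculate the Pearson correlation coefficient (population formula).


Pearson correlation coefficient (population):
r = cov(X,Y) / (std(X) * std(Y))
Mean X = 0.1875, Mean Y = 2.3875
Cov(X,Y) = -8.222656
Std(X) = 4.5198, Std(Y) = 4.682531
r = -0.3885

-0.3885


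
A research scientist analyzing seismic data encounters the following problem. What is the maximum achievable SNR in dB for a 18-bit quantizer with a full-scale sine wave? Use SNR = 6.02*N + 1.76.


Theoretical SNR for a full-scale sinusoid:
SNR = 6.02 * N + 1.76
    = 6.02 * 18 + 1.76
    = 108.36 + 1.76
    = 110.12 dB

110.12 dB


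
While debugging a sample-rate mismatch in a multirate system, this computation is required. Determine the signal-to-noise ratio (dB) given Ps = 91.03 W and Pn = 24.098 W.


SNR in decibels:
SNR = 10 * log10(Ps / Pn)
    = 10 * log10(91.03 / 24.098)
    = 10 * log10(3.7775)
    = 10 * 0.5772
    = 5.77 dB

5.77 dB


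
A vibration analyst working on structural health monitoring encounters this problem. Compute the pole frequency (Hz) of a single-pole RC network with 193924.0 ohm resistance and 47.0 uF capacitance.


Cutoff frequency of a first-order RC filter:
fc = 1 / (2 * pi * R * C)
C = 47.0 uF = 4.7e-05 F
fc = 1 / (2 * pi * 193924.0 * 4.7e-05)
   = 1 / 57.267640092946
   = 0.017462 Hz

0.017462 Hz


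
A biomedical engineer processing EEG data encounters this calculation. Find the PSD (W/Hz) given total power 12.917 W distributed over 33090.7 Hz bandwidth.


Power spectral density:
PSD = P / BW
    = 12.917 / 33090.7
    = 0.00039035 W/Hz

0.00039035 W/Hz


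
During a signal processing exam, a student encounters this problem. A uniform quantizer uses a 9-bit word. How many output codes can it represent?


Number of quantization levels = 2^N
= 2^9
= 512

512


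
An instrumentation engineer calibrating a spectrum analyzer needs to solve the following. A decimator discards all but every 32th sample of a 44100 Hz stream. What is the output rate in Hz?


Decimation reduces the sample rate:
fs_out = fs_in / M
       = 44100 / 32
       = 1378.125 Hz

1378.125 Hz


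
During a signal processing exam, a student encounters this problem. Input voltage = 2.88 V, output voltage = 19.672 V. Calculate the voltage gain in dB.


Voltage gain in dB:
G = 20 * log10(Vout / Vin)
  = 20 * log10(19.672 / 2.88)
  = 20 * log10(6.830556)
  = 20 * 0.834456
  = 16.69 dB

16.69 dB


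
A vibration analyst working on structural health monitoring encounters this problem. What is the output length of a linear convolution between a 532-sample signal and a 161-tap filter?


Linear convolution output length:
L = N + M - 1
  = 532 + 161 - 1
  = 692 samples

692


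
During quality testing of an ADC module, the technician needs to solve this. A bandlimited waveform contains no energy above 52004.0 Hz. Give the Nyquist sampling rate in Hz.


The Nyquist rate is twice the maximum frequency component.
fs_min = 2 * fmax
      = 2 * 52004.0
      = 104008.0 Hz

104008.0


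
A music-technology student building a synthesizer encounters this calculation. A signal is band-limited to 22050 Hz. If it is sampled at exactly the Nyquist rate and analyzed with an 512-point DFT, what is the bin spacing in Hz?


Step 1 — Nyquist sampling rate:
fs = 2 * fmax = 2 * 22050 = 44100 Hz

Step 2 — DFT bin spacing:
df = fs / N = 44100 / 512 = 86.1328 Hz

86.1328 Hz


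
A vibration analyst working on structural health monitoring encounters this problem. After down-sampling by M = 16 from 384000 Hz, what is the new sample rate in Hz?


Decimation reduces the sample rate:
fs_out = fs_in / M
       = 384000 / 16
       = 24000.0 Hz

24000.0 Hz


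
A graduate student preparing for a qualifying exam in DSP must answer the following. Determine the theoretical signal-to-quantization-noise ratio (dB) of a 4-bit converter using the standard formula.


Theoretical SNR for a full-scale sinusoid:
SNR = 6.02 * N + 1.76
    = 6.02 * 4 + 1.76
    = 24.08 + 1.76
    = 25.84 dB

25.84 dB


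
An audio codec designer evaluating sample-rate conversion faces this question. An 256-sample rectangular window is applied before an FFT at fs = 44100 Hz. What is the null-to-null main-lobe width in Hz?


Main lobe width for a rectangular window:
Width = 2 * fs / N
      = 2 * 44100 / 256
      = 88200 / 256
      = 344.531 Hz

344.531 Hz


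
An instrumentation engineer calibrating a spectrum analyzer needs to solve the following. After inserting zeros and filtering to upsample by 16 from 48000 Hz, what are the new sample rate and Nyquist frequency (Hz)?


Step 1 — output sample rate after interpolation by L:
fs_out = L * fs_in = 16 * 48000 = 768000 Hz

Step 2 — Nyquist frequency of the output stream:
f_Nyq = fs_out / 2 = 768000 / 2 = 384000.0 Hz

fs_out = 768000 Hz; f_Nyquist = 384000.0 Hz


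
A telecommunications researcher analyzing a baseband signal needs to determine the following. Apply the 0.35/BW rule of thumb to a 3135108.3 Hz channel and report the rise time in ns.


Rise time from bandwidth relationship:
tr = 0.35 / BW
   = 0.35 / 3135108.3
   = 1.116388866e-07 s
   = 111.6389 ns

111.6389 ns


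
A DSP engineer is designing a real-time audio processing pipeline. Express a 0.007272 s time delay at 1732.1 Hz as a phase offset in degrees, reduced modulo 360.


Phase shift from frequency and time delay:
phi = 360 * f * t_delay
    = 360 * 1732.1 * 0.007272
    = 4534.5 degrees
    mod 360 = 214.5 degrees

214.5 degrees


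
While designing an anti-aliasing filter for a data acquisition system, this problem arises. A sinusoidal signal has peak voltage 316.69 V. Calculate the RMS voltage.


RMS voltage for a sinusoidal waveform:
V_rms = V_peak / sqrt(2)
      = 316.69 / 1.414214
      = 223.934 V

223.934 V


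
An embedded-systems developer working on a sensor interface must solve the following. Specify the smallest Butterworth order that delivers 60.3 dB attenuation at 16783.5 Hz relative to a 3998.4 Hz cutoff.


Butterworth filter order formula:
n = log10(10^(A/10) - 1) / (2 * log10(f_stop/f_pass))
10^(60.3/10) - 1 = 1071518.3052
f_stop/f_pass = 16783.5 / 3998.4 = 4.1976
n = 4.8395 -> ceil = 5

5


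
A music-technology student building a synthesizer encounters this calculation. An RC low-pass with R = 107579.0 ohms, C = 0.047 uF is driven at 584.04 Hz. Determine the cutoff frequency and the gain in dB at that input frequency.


Step 1 — cutoff frequency:
fc = 1 / (2*pi*R*C)
C = 0.047 uF = 4.7e-08 F
fc = 1 / (2*pi*107579.0*4.7e-08)
   = 31.4771 Hz

Step 2 — magnitude at f = 584.04 Hz:
|H(f)| = 1 / sqrt(1 + (f/fc)^2)
f/fc = 584.04 / 31.4771 = 18.554441
|H| = 1 / sqrt(1 + 344.267281) = 0.0538173
|H|_dB = 20*log10(0.0538173) = -25.38 dB

fc = 31.4771 Hz; |H(584.04 Hz)| = -25.38 dB


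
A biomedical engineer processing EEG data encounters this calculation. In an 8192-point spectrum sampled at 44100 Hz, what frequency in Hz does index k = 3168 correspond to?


Frequency of DFT bin k:
f_k = k * fs / N
    = 3168 * 44100 / 8192
    = 139708800 / 8192
    = 17054.297 Hz

17054.297 Hz


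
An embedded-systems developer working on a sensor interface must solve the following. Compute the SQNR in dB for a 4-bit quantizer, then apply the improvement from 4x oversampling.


Step 1 — baseline SQNR at Nyquist:
SQNR_base = 6.02*N + 1.76
          = 6.02*4 + 1.76
          = 25.84 dB

Step 2 — oversampling processing gain:
G = 10*log10(OSR) = 10*log10(4) = 6.02 dB

Step 3 — total:
SQNR_total = 25.84 + 6.02 = 31.86 dB

Base SQNR = 25.84 dB; oversampled SQNR = 31.86 dB


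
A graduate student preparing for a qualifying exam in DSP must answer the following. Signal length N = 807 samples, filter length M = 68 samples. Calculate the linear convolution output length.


Linear convolution output length:
L = N + M - 1
  = 807 + 68 - 1
  = 874 samples

874


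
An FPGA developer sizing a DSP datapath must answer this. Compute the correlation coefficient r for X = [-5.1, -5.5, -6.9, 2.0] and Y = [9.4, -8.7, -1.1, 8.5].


Pearson correlation coefficient (population):
r = cov(X,Y) / (std(X) * std(Y))
Mean X = -3.875, Mean Y = 2.025
Cov(X,Y) = 13.971875
Std(X) = 3.457148, Std(Y) = 7.434842
r = 0.5436

0.5436


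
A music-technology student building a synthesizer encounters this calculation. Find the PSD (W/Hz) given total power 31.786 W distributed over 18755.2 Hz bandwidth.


Power spectral density:
PSD = P / BW
    = 31.786 / 18755.2
    = 0.00169478 W/Hz

0.00169478 W/Hz


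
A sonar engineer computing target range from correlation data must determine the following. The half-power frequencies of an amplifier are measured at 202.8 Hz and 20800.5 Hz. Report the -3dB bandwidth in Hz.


Bandwidth is the difference of -3dB frequencies:
BW = f_high - f_low
   = 20800.5 - 202.8
   = 20597.7 Hz

20597.7 Hz


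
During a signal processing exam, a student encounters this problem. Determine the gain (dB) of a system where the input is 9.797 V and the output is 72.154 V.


Voltage gain in dB:
G = 20 * log10(Vout / Vin)
  = 20 * log10(72.154 / 9.797)
  = 20 * log10(7.364908)
  = 20 * 0.867167
  = 17.34 dB

17.34 dB


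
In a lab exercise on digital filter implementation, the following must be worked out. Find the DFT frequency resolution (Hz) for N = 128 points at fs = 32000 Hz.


DFT frequency resolution:
df = fs / N
   = 32000 / 128
   = 250.0 Hz

250.0 Hz


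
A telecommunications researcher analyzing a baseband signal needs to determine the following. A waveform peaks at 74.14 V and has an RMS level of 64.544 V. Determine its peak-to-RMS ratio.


Crest factor is the ratio of peak to RMS:
CF = V_peak / V_rms
   = 74.14 / 64.544
   = 1.1487

1.1487


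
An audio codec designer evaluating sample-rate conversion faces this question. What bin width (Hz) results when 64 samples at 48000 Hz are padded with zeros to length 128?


Frequency resolution after zero-padding:
N_padded = 64 * 2 = 128
df = fs / N_padded
   = 48000 / 128
   = 375.0 Hz

375.0 Hz


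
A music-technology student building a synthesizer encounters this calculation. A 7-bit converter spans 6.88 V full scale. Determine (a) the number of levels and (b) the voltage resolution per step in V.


Step 1 — number of quantization levels:
L = 2^N = 2^7 = 128

Step 2 — LSB step size:
delta = Vfs / L
      = 6.88 / 128
      = 0.05375 V

Levels = 128; step size = 0.05375 V


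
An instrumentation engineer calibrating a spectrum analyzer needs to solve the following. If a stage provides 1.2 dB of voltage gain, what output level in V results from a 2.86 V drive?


Output voltage from dB gain:
V_out = V_in * 10^(gain_dB / 20)
      = 2.86 * 10^(1.2 / 20)
      = 2.86 * 1.148154
      = 3.2837 V

3.2837 V


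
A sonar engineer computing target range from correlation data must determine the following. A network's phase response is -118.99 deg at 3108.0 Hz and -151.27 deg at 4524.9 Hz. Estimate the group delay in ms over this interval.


Group delay from phase difference:
tau = -d(phi)/d(omega)
d(phi) = -32.28 deg = -0.563392 rad
d(omega) = 2*pi*(4524.9 - 3108.0) = 8902.6453 rad/s
tau = -(-0.563392) / 8902.6453
    = 0.0633 ms

0.0633 ms


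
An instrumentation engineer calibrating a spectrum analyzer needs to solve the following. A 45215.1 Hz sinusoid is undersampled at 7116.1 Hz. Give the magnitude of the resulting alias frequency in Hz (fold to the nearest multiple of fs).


Compute the nearest integer multiple of fs to the signal:
n = round(45215.1 / 7116.1) = 6
f_alias = |45215.1 - 6 * 7116.1|
        = |45215.1 - 42696.6|
        = 2518.5 Hz

2518.5


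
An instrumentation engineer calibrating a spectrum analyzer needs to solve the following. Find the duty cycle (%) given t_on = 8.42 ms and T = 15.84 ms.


Duty cycle as a percentage:
DC = (t_on / T) * 100
   = (8.42 / 15.84) * 100
   = 0.531566 * 100
   = 53.16 %

53.16 %


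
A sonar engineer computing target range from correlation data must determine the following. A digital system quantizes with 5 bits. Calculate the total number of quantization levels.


Number of quantization levels = 2^N
= 2^5
= 32

32


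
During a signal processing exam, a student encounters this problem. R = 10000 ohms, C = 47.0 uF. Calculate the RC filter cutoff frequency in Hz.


Cutoff frequency of a first-order RC filter:
fc = 1 / (2 * pi * R * C)
C = 47.0 uF = 4.7e-05 F
fc = 1 / (2 * pi * 10000 * 4.7e-05)
   = 1 / 2.9530970943744
   = 0.338628 Hz

0.338628 Hz


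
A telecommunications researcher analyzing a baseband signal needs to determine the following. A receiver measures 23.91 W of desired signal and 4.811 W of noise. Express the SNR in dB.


SNR in decibels:
SNR = 10 * log10(Ps / Pn)
    = 10 * log10(23.91 / 4.811)
    = 10 * log10(4.9699)
    = 10 * 0.6963
    = 6.96 dB

6.96 dB


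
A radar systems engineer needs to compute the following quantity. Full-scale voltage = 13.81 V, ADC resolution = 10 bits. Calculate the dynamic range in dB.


Dynamic range from full-scale to LSB:
V_min = V_max / 2^bits = 13.81 / 2^10
DR = 20 * log10(V_max / V_min)
   = 20 * log10(2^10)
   = 20 * 10 * log10(2)
   = 60.21 dB

60.21 dB


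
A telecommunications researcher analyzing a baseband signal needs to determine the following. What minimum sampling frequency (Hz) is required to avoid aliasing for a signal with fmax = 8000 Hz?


The Nyquist rate is twice the maximum frequency component.
fs_min = 2 * fmax
      = 2 * 8000
      = 16000 Hz

16000


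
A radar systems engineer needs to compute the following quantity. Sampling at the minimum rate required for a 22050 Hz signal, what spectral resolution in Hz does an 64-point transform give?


Step 1 — Nyquist sampling rate:
fs = 2 * fmax = 2 * 22050 = 44100 Hz

Step 2 — DFT bin spacing:
df = fs / N = 44100 / 64 = 689.0625 Hz

689.0625 Hz


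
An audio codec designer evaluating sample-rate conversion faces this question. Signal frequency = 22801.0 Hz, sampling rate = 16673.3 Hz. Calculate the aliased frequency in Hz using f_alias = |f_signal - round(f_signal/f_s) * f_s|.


Compute the nearest integer multiple of fs to the signal:
n = round(22801.0 / 16673.3) = 1
f_alias = |22801.0 - 1 * 16673.3|
        = |22801.0 - 16673.3|
        = 6127.7 Hz

6127.7


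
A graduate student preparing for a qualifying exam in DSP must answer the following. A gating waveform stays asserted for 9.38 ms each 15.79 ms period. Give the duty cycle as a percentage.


Duty cycle as a percentage:
DC = (t_on / T) * 100
   = (9.38 / 15.79) * 100
   = 0.594047 * 100
   = 59.4 %

59.4 %


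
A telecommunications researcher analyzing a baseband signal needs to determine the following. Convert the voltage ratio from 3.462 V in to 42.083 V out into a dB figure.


Voltage gain in dB:
G = 20 * log10(Vout / Vin)
  = 20 * log10(42.083 / 3.462)
  = 20 * log10(12.15569)
  = 20 * 1.08478
  = 21.7 dB

21.7 dB


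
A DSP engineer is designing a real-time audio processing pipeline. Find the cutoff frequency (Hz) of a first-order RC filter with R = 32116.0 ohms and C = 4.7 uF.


Cutoff frequency of a first-order RC filter:
fc = 1 / (2 * pi * R * C)
C = 4.7 uF = 4.7e-06 F
fc = 1 / (2 * pi * 32116.0 * 4.7e-06)
   = 1 / 0.94841666282928
   = 1.054389 Hz

1.054389 Hz


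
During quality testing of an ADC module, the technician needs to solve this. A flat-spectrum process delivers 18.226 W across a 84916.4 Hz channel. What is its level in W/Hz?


Power spectral density:
PSD = P / BW
    = 18.226 / 84916.4
    = 0.00021463 W/Hz

0.00021463 W/Hz


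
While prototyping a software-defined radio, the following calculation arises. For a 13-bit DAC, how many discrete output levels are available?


Number of quantization levels = 2^N
= 2^13
= 8192

8192


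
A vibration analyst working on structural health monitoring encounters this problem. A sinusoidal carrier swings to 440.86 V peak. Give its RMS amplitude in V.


RMS voltage for a sinusoidal waveform:
V_rms = V_peak / sqrt(2)
      = 440.86 / 1.414214
      = 311.735 V

311.735 V


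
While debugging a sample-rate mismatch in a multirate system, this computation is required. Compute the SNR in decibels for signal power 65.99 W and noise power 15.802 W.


SNR in decibels:
SNR = 10 * log10(Ps / Pn)
    = 10 * log10(65.99 / 15.802)
    = 10 * log10(4.1761)
    = 10 * 0.6208
    = 6.21 dB

6.21 dB


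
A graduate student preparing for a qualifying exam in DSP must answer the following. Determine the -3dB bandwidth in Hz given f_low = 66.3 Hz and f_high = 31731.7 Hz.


Bandwidth is the difference of -3dB frequencies:
BW = f_high - f_low
   = 31731.7 - 66.3
   = 31665.4 Hz

31665.4 Hz


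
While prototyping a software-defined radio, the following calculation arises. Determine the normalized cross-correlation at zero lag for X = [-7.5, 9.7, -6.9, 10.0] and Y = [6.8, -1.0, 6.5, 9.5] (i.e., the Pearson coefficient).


Pearson correlation coefficient (population):
r = cov(X,Y) / (std(X) * std(Y))
Mean X = 1.325, Mean Y = 5.45
Cov(X,Y) = -9.85875
Std(X) = 8.528298, Std(Y) = 3.902884
r = -0.2962

-0.2962
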